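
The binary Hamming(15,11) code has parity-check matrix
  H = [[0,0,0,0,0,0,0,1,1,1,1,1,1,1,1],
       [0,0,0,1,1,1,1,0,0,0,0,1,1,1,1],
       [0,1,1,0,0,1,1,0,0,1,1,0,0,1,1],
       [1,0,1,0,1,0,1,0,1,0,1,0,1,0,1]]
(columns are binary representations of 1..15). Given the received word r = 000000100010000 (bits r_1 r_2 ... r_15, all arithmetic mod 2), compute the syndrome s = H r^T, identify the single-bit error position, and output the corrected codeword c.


s = (1, 1, 0, 0)^T, error position = 12, corrected codeword c = 000000100011000

Compute s = H r^T mod 2 one row at a time:
  s_1 = 0 + 0 + 0 + 1 + 0 + 0 + 0 + 0 = 1 ≡ 1 (mod 2).
  s_2 = 0 + 0 + 0 + 1 + 0 + 0 + 0 + 0 = 1 ≡ 1 (mod 2).
  s_3 = 0 + 0 + 0 + 1 + 0 + 1 + 0 + 0 = 2 ≡ 0 (mod 2).
  s_4 = 0 + 0 + 0 + 1 + 0 + 1 + 0 + 0 = 2 ≡ 0 (mod 2).
s = (1, 1, 0, 0)^T — this equals column 12 of H (binary 1100), so error is at position 12.
Correct: flip bit 12 of r = 000000100010000 to get c = 000000100011000.


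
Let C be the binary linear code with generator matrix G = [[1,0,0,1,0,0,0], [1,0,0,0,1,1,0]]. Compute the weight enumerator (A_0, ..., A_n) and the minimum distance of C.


Weight distribution: A_0 = 1, A_2 = 1, A_3 = 2. Minimum distance d = 2.

Enumerate all 2^2 = 4 messages m ∈ F_2^2.
For each, compute codeword c = mG in F_2^7, then tally its weight.
  m = 00 → c = 0000000, weight = 0.
  m = 10 → c = 1001000, weight = 2.
  m = 01 → c = 1000110, weight = 3.
  m = 11 → c = 0001110, weight = 3.
Tally weights:
  weight 0: 1 codewords.
  weight 2: 1 codewords.
  weight 3: 2 codewords.
Minimum distance d = smallest w > 0 with A_w > 0 = 2.
Sanity: Σ A_w = 4 = 2^2 = 4 ✓.


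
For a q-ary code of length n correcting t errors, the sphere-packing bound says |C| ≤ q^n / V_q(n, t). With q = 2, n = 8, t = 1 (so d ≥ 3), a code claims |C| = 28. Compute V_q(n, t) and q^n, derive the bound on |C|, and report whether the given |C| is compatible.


V_q(n, t) = 9, q^n = 256, Hamming bound = 28, |C| = 28 ≤ bound (satisfied).

Step 1: Compute V_q(n, t) = Σ_{j=0}^1 C(n, j) (q−1)^j.
  j = 0: C(8,0)·(1)^0 = 1·1 = 1.
  j = 1: C(8,1)·(1)^1 = 8·1 = 8.
  V_q(n, t) = 1 + 8 = 9.
Step 2: q^n = 2^8 = 256.
Step 3: Hamming bound ⌊q^n / V_q(n,t)⌋ = ⌊256/9⌋ = 28.
Step 4: Compare |C| = 28 to 28: satisfied.
The claimed |C| lies at the Hamming bound (tight).


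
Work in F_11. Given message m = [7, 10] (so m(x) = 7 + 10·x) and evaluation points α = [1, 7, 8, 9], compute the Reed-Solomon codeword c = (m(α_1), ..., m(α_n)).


c = [6, 0, 10, 9]

Message polynomial: m(x) = 7 + 10·x (mod 11).
For each evaluation point α_i, compute m(α_i) mod 11:
  α_1 = 1: Horner steps 10 → 6, so m(1) = 6.
  α_2 = 7: Horner steps 10 → 0, so m(7) = 0.
  α_3 = 8: Horner steps 10 → 10, so m(8) = 10.
  α_4 = 9: Horner steps 10 → 9, so m(9) = 9.
Codeword c = [6, 0, 10, 9] ∈ F_11^4.


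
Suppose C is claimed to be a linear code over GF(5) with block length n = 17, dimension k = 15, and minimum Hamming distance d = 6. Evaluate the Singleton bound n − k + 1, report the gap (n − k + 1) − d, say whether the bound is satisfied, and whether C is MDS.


Singleton RHS = n − k + 1 = 3, slack = -3, bound violated (no such code; not MDS).

Singleton bound: d ≤ n − k + 1.
Here n = 17, k = 15, so n − k + 1 = 3.
Given d = 6, check d ≤ 3: NO.
Slack = (n − k + 1) − d = -3.
The slack is negative: d = 6 exceeds n − k + 1 = 3 by 3, so the Singleton bound is violated and no linear [17, 15, 6]_5 code can exist. In particular it is not MDS (MDS requires d = n − k + 1 exactly).
Description: the claimed parameters are [17, 15, 6]_5; such a code would be impossible (violates the Singleton bound).


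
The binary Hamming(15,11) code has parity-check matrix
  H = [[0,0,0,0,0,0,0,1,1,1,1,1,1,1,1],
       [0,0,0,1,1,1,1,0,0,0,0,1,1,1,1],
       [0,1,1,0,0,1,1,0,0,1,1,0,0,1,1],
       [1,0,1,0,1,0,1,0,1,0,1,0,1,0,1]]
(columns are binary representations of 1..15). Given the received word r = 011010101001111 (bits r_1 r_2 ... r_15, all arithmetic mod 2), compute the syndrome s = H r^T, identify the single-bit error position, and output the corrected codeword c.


s = (1, 0, 1, 0)^T, error position = 10, corrected codeword c = 011010101101111

Compute s = H r^T mod 2 one row at a time:
  s_1 = 0 + 1 + 0 + 0 + 1 + 1 + 1 + 1 = 5 ≡ 1 (mod 2).
  s_2 = 0 + 1 + 0 + 1 + 1 + 1 + 1 + 1 = 6 ≡ 0 (mod 2).
  s_3 = 1 + 1 + 0 + 1 + 0 + 0 + 1 + 1 = 5 ≡ 1 (mod 2).
  s_4 = 0 + 1 + 1 + 1 + 1 + 0 + 1 + 1 = 6 ≡ 0 (mod 2).
s = (1, 0, 1, 0)^T — this equals column 10 of H (binary 1010), so error is at position 10.
Correct: flip bit 10 of r = 011010101001111 to get c = 011010101101111.


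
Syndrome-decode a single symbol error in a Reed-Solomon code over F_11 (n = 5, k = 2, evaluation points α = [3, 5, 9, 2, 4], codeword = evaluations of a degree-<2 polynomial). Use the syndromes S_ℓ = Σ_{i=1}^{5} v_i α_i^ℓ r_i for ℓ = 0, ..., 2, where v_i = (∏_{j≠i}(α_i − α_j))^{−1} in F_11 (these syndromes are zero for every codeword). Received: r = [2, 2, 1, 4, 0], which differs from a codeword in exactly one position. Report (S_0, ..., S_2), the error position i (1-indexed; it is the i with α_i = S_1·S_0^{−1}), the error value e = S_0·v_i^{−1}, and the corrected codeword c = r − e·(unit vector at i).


S = (9, 1, 5), error at position 2, error magnitude e = 4, c = [2, 9, 1, 4, 0].

Step 1: column multipliers v_i = (∏_{j≠i}(α_i − α_j))^{−1} mod 11.
  i = 1 (α = 3): (3−5)(3−9)(3−2)(3−4) = (−2)·(−6)·1·(−1) = −12 ≡ 10, so v_1 = 10^{−1} = 10 (mod 11).
  i = 2 (α = 5): (5−3)(5−9)(5−2)(5−4) = 2·(−4)·3·1 = −24 ≡ 9, so v_2 = 9^{−1} = 5 (mod 11).
  i = 3 (α = 9): (9−3)(9−5)(9−2)(9−4) = 6·4·7·5 = 840 ≡ 4, so v_3 = 4^{−1} = 3 (mod 11).
  i = 4 (α = 2): (2−3)(2−5)(2−9)(2−4) = (−1)·(−3)·(−7)·(−2) = 42 ≡ 9, so v_4 = 9^{−1} = 5 (mod 11).
  i = 5 (α = 4): (4−3)(4−5)(4−9)(4−2) = 1·(−1)·(−5)·2 = 10 ≡ 10, so v_5 = 10^{−1} = 10 (mod 11).
  v = [10, 5, 3, 5, 10].
Step 2: syndromes of r = [2, 2, 1, 4, 0] (all sums mod 11).
  S_0 = Σ v_i r_i = 10·2 + 5·2 + 3·1 + 5·4 + 10·0 = 53 ≡ 9.
  S_1 = Σ v_i α_i r_i = 10·3·2 + 5·5·2 + 3·9·1 + 5·2·4 + 10·4·0 = 177 ≡ 1.
  α_i^2 mod 11 = [9, 3, 4, 4, 5].
  S_2 = Σ v_i α_i^2 r_i = 10·9·2 + 5·3·2 + 3·4·1 + 5·4·4 + 10·5·0 = 302 ≡ 5.
  S = (9, 1, 5) ≠ 0, so r is not a codeword (an error is present).
Step 3: locate the error. For a single error e at position i, S_ℓ = v_i·e·α_i^ℓ, so α_err = S_1/S_0.
  S_0^{−1} = 9^{−1} = 5 (mod 11), so α_err = 1·5 = 5 ≡ 5 = α_2. Error position i = 2.
  Consistency check: S_2/S_1 = 5·1 = 5 ≡ 5 = α_err ✓ (single-error assumption holds).
Step 4: error magnitude e = S_0/v_2 = S_0·∏_{j≠2}(α_2 − α_j) = 9·9 = 81 ≡ 4 (mod 11).
Step 5: correct position 2: c_2 = r_2 − e = 2 − 4 ≡ 9 (mod 11). Hence c = [2, 9, 1, 4, 0].
  Check: interpolating c through the α_i gives m(x) = 8 + 9·x (degree < 2) with m(α_i) = c_i for every i, so c is indeed a codeword.


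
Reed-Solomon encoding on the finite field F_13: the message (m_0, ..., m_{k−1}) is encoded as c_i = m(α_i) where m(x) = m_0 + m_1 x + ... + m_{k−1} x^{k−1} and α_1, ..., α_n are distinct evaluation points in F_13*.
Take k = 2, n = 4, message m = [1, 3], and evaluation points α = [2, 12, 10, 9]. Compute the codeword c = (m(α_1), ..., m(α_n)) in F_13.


c = [7, 11, 5, 2]

Message polynomial: m(x) = 1 + 3·x (mod 13).
For each evaluation point α_i, compute m(α_i) mod 13:
  α_1 = 2: Horner steps 3 → 7, so m(2) = 7.
  α_2 = 12: Horner steps 3 → 11, so m(12) = 11.
  α_3 = 10: Horner steps 3 → 5, so m(10) = 5.
  α_4 = 9: Horner steps 3 → 2, so m(9) = 2.
Codeword c = [7, 11, 5, 2] ∈ F_13^4.


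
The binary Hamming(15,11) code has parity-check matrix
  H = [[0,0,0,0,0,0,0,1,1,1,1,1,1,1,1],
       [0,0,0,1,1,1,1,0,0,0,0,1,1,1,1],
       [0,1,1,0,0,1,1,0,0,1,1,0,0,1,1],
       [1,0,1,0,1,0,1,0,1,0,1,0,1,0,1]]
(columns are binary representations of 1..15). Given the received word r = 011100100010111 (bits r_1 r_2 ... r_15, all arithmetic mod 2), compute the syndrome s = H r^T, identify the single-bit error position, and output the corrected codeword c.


s = (0, 1, 0, 1)^T, error position = 5, corrected codeword c = 011110100010111

Compute s = H r^T mod 2 one row at a time:
  s_1 = 0 + 0 + 0 + 1 + 0 + 1 + 1 + 1 = 4 ≡ 0 (mod 2).
  s_2 = 1 + 0 + 0 + 1 + 0 + 1 + 1 + 1 = 5 ≡ 1 (mod 2).
  s_3 = 1 + 1 + 0 + 1 + 0 + 1 + 1 + 1 = 6 ≡ 0 (mod 2).
  s_4 = 0 + 1 + 0 + 1 + 0 + 1 + 1 + 1 = 5 ≡ 1 (mod 2).
s = (0, 1, 0, 1)^T — this equals column 5 of H (binary 0101), so error is at position 5.
Correct: flip bit 5 of r = 011100100010111 to get c = 011110100010111.


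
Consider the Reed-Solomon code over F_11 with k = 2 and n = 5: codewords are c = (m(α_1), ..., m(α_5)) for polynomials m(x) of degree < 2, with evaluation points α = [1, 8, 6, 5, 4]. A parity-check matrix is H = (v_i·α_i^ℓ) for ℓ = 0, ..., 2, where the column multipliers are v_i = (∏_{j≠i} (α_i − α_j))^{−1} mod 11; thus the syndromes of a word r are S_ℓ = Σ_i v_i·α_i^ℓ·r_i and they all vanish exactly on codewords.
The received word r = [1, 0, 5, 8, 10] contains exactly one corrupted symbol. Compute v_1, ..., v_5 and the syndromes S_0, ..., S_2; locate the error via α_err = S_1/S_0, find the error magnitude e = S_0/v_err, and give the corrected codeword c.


S = (6, 8, 7), error at position 4, error magnitude e = 6, c = [1, 0, 5, 2, 10].

Step 1: column multipliers v_i = (∏_{j≠i}(α_i − α_j))^{−1} mod 11.
  i = 1 (α = 1): (1−8)(1−6)(1−5)(1−4) = (−7)·(−5)·(−4)·(−3) = 420 ≡ 2, so v_1 = 2^{−1} = 6 (mod 11).
  i = 2 (α = 8): (8−1)(8−6)(8−5)(8−4) = 7·2·3·4 = 168 ≡ 3, so v_2 = 3^{−1} = 4 (mod 11).
  i = 3 (α = 6): (6−1)(6−8)(6−5)(6−4) = 5·(−2)·1·2 = −20 ≡ 2, so v_3 = 2^{−1} = 6 (mod 11).
  i = 4 (α = 5): (5−1)(5−8)(5−6)(5−4) = 4·(−3)·(−1)·1 = 12 ≡ 1, so v_4 = 1^{−1} = 1 (mod 11).
  i = 5 (α = 4): (4−1)(4−8)(4−6)(4−5) = 3·(−4)·(−2)·(−1) = −24 ≡ 9, so v_5 = 9^{−1} = 5 (mod 11).
  v = [6, 4, 6, 1, 5].
Step 2: syndromes of r = [1, 0, 5, 8, 10] (all sums mod 11).
  S_0 = Σ v_i r_i = 6·1 + 4·0 + 6·5 + 1·8 + 5·10 = 94 ≡ 6.
  S_1 = Σ v_i α_i r_i = 6·1·1 + 4·8·0 + 6·6·5 + 1·5·8 + 5·4·10 = 426 ≡ 8.
  α_i^2 mod 11 = [1, 9, 3, 3, 5].
  S_2 = Σ v_i α_i^2 r_i = 6·1·1 + 4·9·0 + 6·3·5 + 1·3·8 + 5·5·10 = 370 ≡ 7.
  S = (6, 8, 7) ≠ 0, so r is not a codeword (an error is present).
Step 3: locate the error. For a single error e at position i, S_ℓ = v_i·e·α_i^ℓ, so α_err = S_1/S_0.
  S_0^{−1} = 6^{−1} = 2 (mod 11), so α_err = 8·2 = 16 ≡ 5 = α_4. Error position i = 4.
  Consistency check: S_2/S_1 = 7·7 = 49 ≡ 5 = α_err ✓ (single-error assumption holds).
Step 4: error magnitude e = S_0/v_4 = S_0·∏_{j≠4}(α_4 − α_j) = 6·1 = 6 ≡ 6 (mod 11).
Step 5: correct position 4: c_4 = r_4 − e = 8 − 6 ≡ 2 (mod 11). Hence c = [1, 0, 5, 2, 10].
  Check: interpolating c through the α_i gives m(x) = 9 + 3·x (degree < 2) with m(α_i) = c_i for every i, so c is indeed a codeword.


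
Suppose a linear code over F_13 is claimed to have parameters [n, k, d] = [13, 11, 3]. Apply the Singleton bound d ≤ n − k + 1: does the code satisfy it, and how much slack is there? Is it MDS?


Singleton RHS = n − k + 1 = 3, slack = 0, bound satisfied, MDS.

Singleton bound: d ≤ n − k + 1.
Here n = 13, k = 11, so n − k + 1 = 3.
Given d = 3, check d ≤ 3: YES.
Slack = (n − k + 1) − d = 0.
The code is MDS (slack = 0).
Description: the claimed parameters are [13, 11, 3]_13; such a code would be MDS (meets Singleton bound).


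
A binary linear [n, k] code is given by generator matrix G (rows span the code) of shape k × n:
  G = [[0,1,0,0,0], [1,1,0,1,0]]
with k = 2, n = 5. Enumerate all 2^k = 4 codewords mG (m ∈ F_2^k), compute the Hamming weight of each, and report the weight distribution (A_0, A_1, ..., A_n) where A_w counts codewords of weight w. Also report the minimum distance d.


Weight distribution: A_0 = 1, A_1 = 1, A_2 = 1, A_3 = 1. Minimum distance d = 1.

Enumerate all 2^2 = 4 messages m ∈ F_2^2.
For each, compute codeword c = mG in F_2^5, then tally its weight.
  m = 00 → c = 00000, weight = 0.
  m = 10 → c = 01000, weight = 1.
  m = 01 → c = 11010, weight = 3.
  m = 11 → c = 10010, weight = 2.
Tally weights:
  weight 0: 1 codewords.
  weight 1: 1 codewords.
  weight 2: 1 codewords.
  weight 3: 1 codewords.
Minimum distance d = smallest w > 0 with A_w > 0 = 1.
Sanity: Σ A_w = 4 = 2^2 = 4 ✓.


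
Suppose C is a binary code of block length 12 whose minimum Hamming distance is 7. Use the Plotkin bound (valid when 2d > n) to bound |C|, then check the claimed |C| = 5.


Plotkin bound M ≤ 6; given |C| = 5 ≤ bound (satisfied).

Check applicability: 2d = 14, n = 12.
2d − n = 2 > 0, so Plotkin applies.
Compute d/(2d−n) = 7/2 ≈ 3.5000.
⌊d/(2d−n)⌋ = 3.
Plotkin bound: M ≤ 2·3 = 6.
Given |C| = 5, check: satisfied.
This |C| is below the Plotkin bound.


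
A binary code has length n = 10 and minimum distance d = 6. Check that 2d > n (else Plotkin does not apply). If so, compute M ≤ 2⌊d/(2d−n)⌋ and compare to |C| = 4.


Plotkin bound M ≤ 6; given |C| = 4 ≤ bound (satisfied).

Check applicability: 2d = 12, n = 10.
2d − n = 2 > 0, so Plotkin applies.
Compute d/(2d−n) = 6/2 ≈ 3.0000.
⌊d/(2d−n)⌋ = 3.
Plotkin bound: M ≤ 2·3 = 6.
Given |C| = 4, check: satisfied.
This |C| is below the Plotkin bound.


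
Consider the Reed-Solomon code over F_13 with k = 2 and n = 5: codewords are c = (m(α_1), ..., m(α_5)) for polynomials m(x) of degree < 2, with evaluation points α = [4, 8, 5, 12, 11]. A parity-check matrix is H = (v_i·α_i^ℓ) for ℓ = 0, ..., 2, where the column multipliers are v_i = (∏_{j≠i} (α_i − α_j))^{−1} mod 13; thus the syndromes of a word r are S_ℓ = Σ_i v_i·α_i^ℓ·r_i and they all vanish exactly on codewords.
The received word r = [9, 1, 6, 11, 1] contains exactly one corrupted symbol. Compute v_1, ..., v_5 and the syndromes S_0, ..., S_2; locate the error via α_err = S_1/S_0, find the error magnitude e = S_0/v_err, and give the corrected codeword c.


S = (4, 6, 9), error at position 2, error magnitude e = 4, c = [9, 10, 6, 11, 1].

Step 1: column multipliers v_i = (∏_{j≠i}(α_i − α_j))^{−1} mod 13.
  i = 1 (α = 4): (4−8)(4−5)(4−12)(4−11) = (−4)·(−1)·(−8)·(−7) = 224 ≡ 3, so v_1 = 3^{−1} = 9 (mod 13).
  i = 2 (α = 8): (8−4)(8−5)(8−12)(8−11) = 4·3·(−4)·(−3) = 144 ≡ 1, so v_2 = 1^{−1} = 1 (mod 13).
  i = 3 (α = 5): (5−4)(5−8)(5−12)(5−11) = 1·(−3)·(−7)·(−6) = −126 ≡ 4, so v_3 = 4^{−1} = 10 (mod 13).
  i = 4 (α = 12): (12−4)(12−8)(12−5)(12−11) = 8·4·7·1 = 224 ≡ 3, so v_4 = 3^{−1} = 9 (mod 13).
  i = 5 (α = 11): (11−4)(11−8)(11−5)(11−12) = 7·3·6·(−1) = −126 ≡ 4, so v_5 = 4^{−1} = 10 (mod 13).
  v = [9, 1, 10, 9, 10].
Step 2: syndromes of r = [9, 1, 6, 11, 1] (all sums mod 13).
  S_0 = Σ v_i r_i = 9·9 + 1·1 + 10·6 + 9·11 + 10·1 = 251 ≡ 4.
  S_1 = Σ v_i α_i r_i = 9·4·9 + 1·8·1 + 10·5·6 + 9·12·11 + 10·11·1 = 1930 ≡ 6.
  α_i^2 mod 13 = [3, 12, 12, 1, 4].
  S_2 = Σ v_i α_i^2 r_i = 9·3·9 + 1·12·1 + 10·12·6 + 9·1·11 + 10·4·1 = 1114 ≡ 9.
  S = (4, 6, 9) ≠ 0, so r is not a codeword (an error is present).
Step 3: locate the error. For a single error e at position i, S_ℓ = v_i·e·α_i^ℓ, so α_err = S_1/S_0.
  S_0^{−1} = 4^{−1} = 10 (mod 13), so α_err = 6·10 = 60 ≡ 8 = α_2. Error position i = 2.
  Consistency check: S_2/S_1 = 9·11 = 99 ≡ 8 = α_err ✓ (single-error assumption holds).
Step 4: error magnitude e = S_0/v_2 = S_0·∏_{j≠2}(α_2 − α_j) = 4·1 = 4 ≡ 4 (mod 13).
Step 5: correct position 2: c_2 = r_2 − e = 1 − 4 ≡ 10 (mod 13). Hence c = [9, 10, 6, 11, 1].
  Check: interpolating c through the α_i gives m(x) = 8 + 10·x (degree < 2) with m(α_i) = c_i for every i, so c is indeed a codeword.


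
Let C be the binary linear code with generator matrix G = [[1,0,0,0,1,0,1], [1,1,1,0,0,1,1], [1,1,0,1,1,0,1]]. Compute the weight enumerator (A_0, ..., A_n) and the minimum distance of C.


Weight distribution: A_0 = 1, A_2 = 1, A_3 = 1, A_4 = 2, A_5 = 3. Minimum distance d = 2.

Enumerate all 2^3 = 8 messages m ∈ F_2^3.
For each, compute codeword c = mG in F_2^7, then tally its weight.
  m = 000 → c = 0000000, weight = 0.
  m = 100 → c = 1000101, weight = 3.
  m = 010 → c = 1110011, weight = 5.
  m = 110 → c = 0110110, weight = 4.
  m = 001 → c = 1101101, weight = 5.
  m = 101 → c = 0101000, weight = 2.
  m = 011 → c = 0011110, weight = 4.
  m = 111 → c = 1011011, weight = 5.
Tally weights:
  weight 0: 1 codewords.
  weight 2: 1 codewords.
  weight 3: 1 codewords.
  weight 4: 2 codewords.
  weight 5: 3 codewords.
Minimum distance d = smallest w > 0 with A_w > 0 = 2.
Sanity: Σ A_w = 8 = 2^3 = 8 ✓.


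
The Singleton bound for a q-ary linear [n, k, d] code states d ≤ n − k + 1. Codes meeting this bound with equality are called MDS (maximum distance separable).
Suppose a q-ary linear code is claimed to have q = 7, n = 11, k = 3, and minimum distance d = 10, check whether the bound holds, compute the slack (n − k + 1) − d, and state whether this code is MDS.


Singleton RHS = n − k + 1 = 9, slack = -1, bound violated (no such code; not MDS).

Singleton bound: d ≤ n − k + 1.
Here n = 11, k = 3, so n − k + 1 = 9.
Given d = 10, check d ≤ 9: NO.
Slack = (n − k + 1) − d = -1.
The slack is negative: d = 10 exceeds n − k + 1 = 9 by 1, so the Singleton bound is violated and no linear [11, 3, 10]_7 code can exist. In particular it is not MDS (MDS requires d = n − k + 1 exactly).
Description: the claimed parameters are [11, 3, 10]_7; such a code would be impossible (violates the Singleton bound).


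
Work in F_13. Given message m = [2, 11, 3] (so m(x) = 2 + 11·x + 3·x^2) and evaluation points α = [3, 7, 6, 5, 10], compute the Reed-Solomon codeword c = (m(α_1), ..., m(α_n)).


c = [10, 5, 7, 2, 9]

Message polynomial: m(x) = 2 + 11·x + 3·x^2 (mod 13).
For each evaluation point α_i, compute m(α_i) mod 13:
  α_1 = 3: Horner steps 3 → 7 → 10, so m(3) = 10.
  α_2 = 7: Horner steps 3 → 6 → 5, so m(7) = 5.
  α_3 = 6: Horner steps 3 → 3 → 7, so m(6) = 7.
  α_4 = 5: Horner steps 3 → 0 → 2, so m(5) = 2.
  α_5 = 10: Horner steps 3 → 2 → 9, so m(10) = 9.
Codeword c = [10, 5, 7, 2, 9] ∈ F_13^5.


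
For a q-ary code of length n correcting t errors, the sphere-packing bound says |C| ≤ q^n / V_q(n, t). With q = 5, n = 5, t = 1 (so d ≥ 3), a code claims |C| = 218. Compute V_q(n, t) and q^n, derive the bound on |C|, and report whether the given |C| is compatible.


V_q(n, t) = 21, q^n = 3125, Hamming bound = 148, |C| = 218 > bound (violated).

Step 1: Compute V_q(n, t) = Σ_{j=0}^1 C(n, j) (q−1)^j.
  j = 0: C(5,0)·(4)^0 = 1·1 = 1.
  j = 1: C(5,1)·(4)^1 = 5·4 = 20.
  V_q(n, t) = 1 + 20 = 21.
Step 2: q^n = 5^5 = 3125.
Step 3: Hamming bound ⌊q^n / V_q(n,t)⌋ = ⌊3125/21⌋ = 148.
Step 4: Compare |C| = 218 to 148: violated.
The claimed |C| lies above the Hamming bound, so no 5-ary code of length 5 with d ≥ 3 can have 218 codewords.


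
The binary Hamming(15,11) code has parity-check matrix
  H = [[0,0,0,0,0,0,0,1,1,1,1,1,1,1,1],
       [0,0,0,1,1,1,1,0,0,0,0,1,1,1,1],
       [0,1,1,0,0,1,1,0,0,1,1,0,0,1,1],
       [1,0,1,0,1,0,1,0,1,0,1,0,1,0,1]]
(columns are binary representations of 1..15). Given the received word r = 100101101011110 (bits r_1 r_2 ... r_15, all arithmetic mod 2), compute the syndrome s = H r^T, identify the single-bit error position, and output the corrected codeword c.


s = (1, 0, 0, 1)^T, error position = 9, corrected codeword c = 100101100011110

Compute s = H r^T mod 2 one row at a time:
  s_1 = 0 + 1 + 0 + 1 + 1 + 1 + 1 + 0 = 5 ≡ 1 (mod 2).
  s_2 = 1 + 0 + 1 + 1 + 1 + 1 + 1 + 0 = 6 ≡ 0 (mod 2).
  s_3 = 0 + 0 + 1 + 1 + 0 + 1 + 1 + 0 = 4 ≡ 0 (mod 2).
  s_4 = 1 + 0 + 0 + 1 + 1 + 1 + 1 + 0 = 5 ≡ 1 (mod 2).
s = (1, 0, 0, 1)^T — this equals column 9 of H (binary 1001), so error is at position 9.
Correct: flip bit 9 of r = 100101101011110 to get c = 100101100011110.


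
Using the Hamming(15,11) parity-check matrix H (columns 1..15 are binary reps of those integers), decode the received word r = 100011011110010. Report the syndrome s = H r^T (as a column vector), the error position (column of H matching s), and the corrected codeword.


s = (1, 1, 0, 0)^T, error position = 12, corrected codeword c = 100011011111010

Compute s = H r^T mod 2 one row at a time:
  s_1 = 1 + 1 + 1 + 1 + 0 + 0 + 1 + 0 = 5 ≡ 1 (mod 2).
  s_2 = 0 + 1 + 1 + 0 + 0 + 0 + 1 + 0 = 3 ≡ 1 (mod 2).
  s_3 = 0 + 0 + 1 + 0 + 1 + 1 + 1 + 0 = 4 ≡ 0 (mod 2).
  s_4 = 1 + 0 + 1 + 0 + 1 + 1 + 0 + 0 = 4 ≡ 0 (mod 2).
s = (1, 1, 0, 0)^T — this equals column 12 of H (binary 1100), so error is at position 12.
Correct: flip bit 12 of r = 100011011110010 to get c = 100011011111010.


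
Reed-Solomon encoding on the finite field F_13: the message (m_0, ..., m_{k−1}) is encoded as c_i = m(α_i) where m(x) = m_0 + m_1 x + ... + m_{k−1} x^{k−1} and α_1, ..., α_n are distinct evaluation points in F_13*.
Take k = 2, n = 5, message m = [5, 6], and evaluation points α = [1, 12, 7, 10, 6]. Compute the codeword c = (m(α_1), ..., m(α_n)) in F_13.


c = [11, 12, 8, 0, 2]

Message polynomial: m(x) = 5 + 6·x (mod 13).
For each evaluation point α_i, compute m(α_i) mod 13:
  α_1 = 1: Horner steps 6 → 11, so m(1) = 11.
  α_2 = 12: Horner steps 6 → 12, so m(12) = 12.
  α_3 = 7: Horner steps 6 → 8, so m(7) = 8.
  α_4 = 10: Horner steps 6 → 0, so m(10) = 0.
  α_5 = 6: Horner steps 6 → 2, so m(6) = 2.
Codeword c = [11, 12, 8, 0, 2] ∈ F_13^5.


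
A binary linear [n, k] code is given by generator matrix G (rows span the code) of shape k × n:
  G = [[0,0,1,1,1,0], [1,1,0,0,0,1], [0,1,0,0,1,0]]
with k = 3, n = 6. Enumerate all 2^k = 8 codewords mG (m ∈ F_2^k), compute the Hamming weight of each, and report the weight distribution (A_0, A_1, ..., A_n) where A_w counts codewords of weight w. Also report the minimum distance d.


Weight distribution: A_0 = 1, A_2 = 1, A_3 = 4, A_4 = 1, A_6 = 1. Minimum distance d = 2.

Enumerate all 2^3 = 8 messages m ∈ F_2^3.
For each, compute codeword c = mG in F_2^6, then tally its weight.
  m = 000 → c = 000000, weight = 0.
  m = 100 → c = 001110, weight = 3.
  m = 010 → c = 110001, weight = 3.
  m = 110 → c = 111111, weight = 6.
  m = 001 → c = 010010, weight = 2.
  m = 101 → c = 011100, weight = 3.
  m = 011 → c = 100011, weight = 3.
  m = 111 → c = 101101, weight = 4.
Tally weights:
  weight 0: 1 codewords.
  weight 2: 1 codewords.
  weight 3: 4 codewords.
  weight 4: 1 codewords.
  weight 6: 1 codewords.
Minimum distance d = smallest w > 0 with A_w > 0 = 2.
Sanity: Σ A_w = 8 = 2^3 = 8 ✓.


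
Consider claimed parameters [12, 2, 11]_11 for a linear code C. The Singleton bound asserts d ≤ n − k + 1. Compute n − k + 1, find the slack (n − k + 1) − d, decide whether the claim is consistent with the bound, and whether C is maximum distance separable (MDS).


Singleton RHS = n − k + 1 = 11, slack = 0, bound satisfied, MDS.

Singleton bound: d ≤ n − k + 1.
Here n = 12, k = 2, so n − k + 1 = 11.
Given d = 11, check d ≤ 11: YES.
Slack = (n − k + 1) − d = 0.
The code is MDS (slack = 0).
Description: the claimed parameters are [12, 2, 11]_11; such a code would be MDS (meets Singleton bound).


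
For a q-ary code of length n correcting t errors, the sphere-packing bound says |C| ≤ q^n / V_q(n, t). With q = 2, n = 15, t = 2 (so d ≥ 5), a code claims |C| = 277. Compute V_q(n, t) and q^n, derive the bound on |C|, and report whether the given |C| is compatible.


V_q(n, t) = 121, q^n = 32768, Hamming bound = 270, |C| = 277 > bound (violated).

Step 1: Compute V_q(n, t) = Σ_{j=0}^2 C(n, j) (q−1)^j.
  j = 0: C(15,0)·(1)^0 = 1·1 = 1.
  j = 1: C(15,1)·(1)^1 = 15·1 = 15.
  j = 2: C(15,2)·(1)^2 = 105·1 = 105.
  V_q(n, t) = 1 + 15 + 105 = 121.
Step 2: q^n = 2^15 = 32768.
Step 3: Hamming bound ⌊q^n / V_q(n,t)⌋ = ⌊32768/121⌋ = 270.
Step 4: Compare |C| = 277 to 270: violated.
The claimed |C| lies above the Hamming bound, so no 2-ary code of length 15 with d ≥ 5 can have 277 codewords.


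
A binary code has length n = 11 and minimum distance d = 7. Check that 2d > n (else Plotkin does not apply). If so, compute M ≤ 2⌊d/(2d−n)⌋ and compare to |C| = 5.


Plotkin bound M ≤ 4; given |C| = 5 > bound (violated).

Check applicability: 2d = 14, n = 11.
2d − n = 3 > 0, so Plotkin applies.
Compute d/(2d−n) = 7/3 ≈ 2.3333.
⌊d/(2d−n)⌋ = 2.
Plotkin bound: M ≤ 2·2 = 4.
Given |C| = 5, check: VIOLATED.
This |C| is above the Plotkin bound, so no binary code with n = 11, d = 7 and 5 codewords exists.


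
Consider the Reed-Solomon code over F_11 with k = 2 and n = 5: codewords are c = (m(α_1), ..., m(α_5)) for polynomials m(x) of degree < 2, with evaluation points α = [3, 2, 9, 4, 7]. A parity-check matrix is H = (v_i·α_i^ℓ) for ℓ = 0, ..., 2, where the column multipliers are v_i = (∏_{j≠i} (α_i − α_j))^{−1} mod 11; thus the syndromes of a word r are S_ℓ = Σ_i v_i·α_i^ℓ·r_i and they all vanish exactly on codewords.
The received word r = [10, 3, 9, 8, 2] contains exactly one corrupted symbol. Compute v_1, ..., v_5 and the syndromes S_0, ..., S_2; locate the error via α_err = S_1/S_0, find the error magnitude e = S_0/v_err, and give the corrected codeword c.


S = (6, 1, 2), error at position 2, error magnitude e = 2, c = [10, 1, 9, 8, 2].

Step 1: column multipliers v_i = (∏_{j≠i}(α_i − α_j))^{−1} mod 11.
  i = 1 (α = 3): (3−2)(3−9)(3−4)(3−7) = 1·(−6)·(−1)·(−4) = −24 ≡ 9, so v_1 = 9^{−1} = 5 (mod 11).
  i = 2 (α = 2): (2−3)(2−9)(2−4)(2−7) = (−1)·(−7)·(−2)·(−5) = 70 ≡ 4, so v_2 = 4^{−1} = 3 (mod 11).
  i = 3 (α = 9): (9−3)(9−2)(9−4)(9−7) = 6·7·5·2 = 420 ≡ 2, so v_3 = 2^{−1} = 6 (mod 11).
  i = 4 (α = 4): (4−3)(4−2)(4−9)(4−7) = 1·2·(−5)·(−3) = 30 ≡ 8, so v_4 = 8^{−1} = 7 (mod 11).
  i = 5 (α = 7): (7−3)(7−2)(7−9)(7−4) = 4·5·(−2)·3 = −120 ≡ 1, so v_5 = 1^{−1} = 1 (mod 11).
  v = [5, 3, 6, 7, 1].
Step 2: syndromes of r = [10, 3, 9, 8, 2] (all sums mod 11).
  S_0 = Σ v_i r_i = 5·10 + 3·3 + 6·9 + 7·8 + 1·2 = 171 ≡ 6.
  S_1 = Σ v_i α_i r_i = 5·3·10 + 3·2·3 + 6·9·9 + 7·4·8 + 1·7·2 = 892 ≡ 1.
  α_i^2 mod 11 = [9, 4, 4, 5, 5].
  S_2 = Σ v_i α_i^2 r_i = 5·9·10 + 3·4·3 + 6·4·9 + 7·5·8 + 1·5·2 = 992 ≡ 2.
  S = (6, 1, 2) ≠ 0, so r is not a codeword (an error is present).
Step 3: locate the error. For a single error e at position i, S_ℓ = v_i·e·α_i^ℓ, so α_err = S_1/S_0.
  S_0^{−1} = 6^{−1} = 2 (mod 11), so α_err = 1·2 = 2 ≡ 2 = α_2. Error position i = 2.
  Consistency check: S_2/S_1 = 2·1 = 2 ≡ 2 = α_err ✓ (single-error assumption holds).
Step 4: error magnitude e = S_0/v_2 = S_0·∏_{j≠2}(α_2 − α_j) = 6·4 = 24 ≡ 2 (mod 11).
Step 5: correct position 2: c_2 = r_2 − e = 3 − 2 ≡ 1 (mod 11). Hence c = [10, 1, 9, 8, 2].
  Check: interpolating c through the α_i gives m(x) = 5 + 9·x (degree < 2) with m(α_i) = c_i for every i, so c is indeed a codeword.


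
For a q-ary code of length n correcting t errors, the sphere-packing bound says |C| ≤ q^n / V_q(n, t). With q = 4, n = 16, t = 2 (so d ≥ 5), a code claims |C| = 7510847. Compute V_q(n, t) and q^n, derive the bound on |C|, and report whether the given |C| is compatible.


V_q(n, t) = 1129, q^n = 4294967296, Hamming bound = 3804222, |C| = 7510847 > bound (violated).

Step 1: Compute V_q(n, t) = Σ_{j=0}^2 C(n, j) (q−1)^j.
  j = 0: C(16,0)·(3)^0 = 1·1 = 1.
  j = 1: C(16,1)·(3)^1 = 16·3 = 48.
  j = 2: C(16,2)·(3)^2 = 120·9 = 1080.
  V_q(n, t) = 1 + 48 + 1080 = 1129.
Step 2: q^n = 4^16 = 4294967296.
Step 3: Hamming bound ⌊q^n / V_q(n,t)⌋ = ⌊4294967296/1129⌋ = 3804222.
Step 4: Compare |C| = 7510847 to 3804222: violated.
The claimed |C| lies above the Hamming bound, so no 4-ary code of length 16 with d ≥ 5 can have 7510847 codewords.


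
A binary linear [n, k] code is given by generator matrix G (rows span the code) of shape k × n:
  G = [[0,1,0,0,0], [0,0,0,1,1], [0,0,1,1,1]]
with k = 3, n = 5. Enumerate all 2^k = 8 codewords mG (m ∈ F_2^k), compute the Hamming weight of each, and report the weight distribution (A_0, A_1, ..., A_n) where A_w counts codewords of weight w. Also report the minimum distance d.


Weight distribution: A_0 = 1, A_1 = 2, A_2 = 2, A_3 = 2, A_4 = 1. Minimum distance d = 1.

Enumerate all 2^3 = 8 messages m ∈ F_2^3.
For each, compute codeword c = mG in F_2^5, then tally its weight.
  m = 000 → c = 00000, weight = 0.
  m = 100 → c = 01000, weight = 1.
  m = 010 → c = 00011, weight = 2.
  m = 110 → c = 01011, weight = 3.
  m = 001 → c = 00111, weight = 3.
  m = 101 → c = 01111, weight = 4.
  m = 011 → c = 00100, weight = 1.
  m = 111 → c = 01100, weight = 2.
Tally weights:
  weight 0: 1 codewords.
  weight 1: 2 codewords.
  weight 2: 2 codewords.
  weight 3: 2 codewords.
  weight 4: 1 codewords.
Minimum distance d = smallest w > 0 with A_w > 0 = 1.
Sanity: Σ A_w = 8 = 2^3 = 8 ✓.


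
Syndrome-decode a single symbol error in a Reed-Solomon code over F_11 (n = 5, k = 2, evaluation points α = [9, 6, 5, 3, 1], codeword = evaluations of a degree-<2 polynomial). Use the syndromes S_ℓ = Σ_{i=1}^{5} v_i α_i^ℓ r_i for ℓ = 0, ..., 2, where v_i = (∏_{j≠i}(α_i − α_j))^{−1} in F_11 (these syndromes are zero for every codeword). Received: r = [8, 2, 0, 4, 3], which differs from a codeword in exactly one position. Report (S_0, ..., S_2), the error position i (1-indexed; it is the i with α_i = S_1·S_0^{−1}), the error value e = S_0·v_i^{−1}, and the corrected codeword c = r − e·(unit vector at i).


S = (6, 7, 10), error at position 4, error magnitude e = 8, c = [8, 2, 0, 7, 3].

Step 1: column multipliers v_i = (∏_{j≠i}(α_i − α_j))^{−1} mod 11.
  i = 1 (α = 9): (9−6)(9−5)(9−3)(9−1) = 3·4·6·8 = 576 ≡ 4, so v_1 = 4^{−1} = 3 (mod 11).
  i = 2 (α = 6): (6−9)(6−5)(6−3)(6−1) = (−3)·1·3·5 = −45 ≡ 10, so v_2 = 10^{−1} = 10 (mod 11).
  i = 3 (α = 5): (5−9)(5−6)(5−3)(5−1) = (−4)·(−1)·2·4 = 32 ≡ 10, so v_3 = 10^{−1} = 10 (mod 11).
  i = 4 (α = 3): (3−9)(3−6)(3−5)(3−1) = (−6)·(−3)·(−2)·2 = −72 ≡ 5, so v_4 = 5^{−1} = 9 (mod 11).
  i = 5 (α = 1): (1−9)(1−6)(1−5)(1−3) = (−8)·(−5)·(−4)·(−2) = 320 ≡ 1, so v_5 = 1^{−1} = 1 (mod 11).
  v = [3, 10, 10, 9, 1].
Step 2: syndromes of r = [8, 2, 0, 4, 3] (all sums mod 11).
  S_0 = Σ v_i r_i = 3·8 + 10·2 + 10·0 + 9·4 + 1·3 = 83 ≡ 6.
  S_1 = Σ v_i α_i r_i = 3·9·8 + 10·6·2 + 10·5·0 + 9·3·4 + 1·1·3 = 447 ≡ 7.
  α_i^2 mod 11 = [4, 3, 3, 9, 1].
  S_2 = Σ v_i α_i^2 r_i = 3·4·8 + 10·3·2 + 10·3·0 + 9·9·4 + 1·1·3 = 483 ≡ 10.
  S = (6, 7, 10) ≠ 0, so r is not a codeword (an error is present).
Step 3: locate the error. For a single error e at position i, S_ℓ = v_i·e·α_i^ℓ, so α_err = S_1/S_0.
  S_0^{−1} = 6^{−1} = 2 (mod 11), so α_err = 7·2 = 14 ≡ 3 = α_4. Error position i = 4.
  Consistency check: S_2/S_1 = 10·8 = 80 ≡ 3 = α_err ✓ (single-error assumption holds).
Step 4: error magnitude e = S_0/v_4 = S_0·∏_{j≠4}(α_4 − α_j) = 6·5 = 30 ≡ 8 (mod 11).
Step 5: correct position 4: c_4 = r_4 − e = 4 − 8 ≡ 7 (mod 11). Hence c = [8, 2, 0, 7, 3].
  Check: interpolating c through the α_i gives m(x) = 1 + 2·x (degree < 2) with m(α_i) = c_i for every i, so c is indeed a codeword.


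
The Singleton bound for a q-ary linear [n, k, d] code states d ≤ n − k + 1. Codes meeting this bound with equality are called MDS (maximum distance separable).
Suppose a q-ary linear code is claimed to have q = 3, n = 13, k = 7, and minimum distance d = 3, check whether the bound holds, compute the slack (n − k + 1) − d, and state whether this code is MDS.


Singleton RHS = n − k + 1 = 7, slack = 4, bound satisfied, not MDS.

Singleton bound: d ≤ n − k + 1.
Here n = 13, k = 7, so n − k + 1 = 7.
Given d = 3, check d ≤ 7: YES.
Slack = (n − k + 1) − d = 4.
The code is NOT MDS (slack = 4 > 0).
Description: the claimed parameters are [13, 7, 3]_3; such a code would be non-MDS.


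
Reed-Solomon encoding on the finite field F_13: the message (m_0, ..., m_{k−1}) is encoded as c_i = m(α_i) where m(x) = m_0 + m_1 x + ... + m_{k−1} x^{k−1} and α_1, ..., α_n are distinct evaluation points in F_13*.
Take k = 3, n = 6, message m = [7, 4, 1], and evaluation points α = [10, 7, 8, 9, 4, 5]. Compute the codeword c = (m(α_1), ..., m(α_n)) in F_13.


c = [4, 6, 12, 7, 0, 0]

Message polynomial: m(x) = 7 + 4·x + 1·x^2 (mod 13).
For each evaluation point α_i, compute m(α_i) mod 13:
  α_1 = 10: Horner steps 1 → 1 → 4, so m(10) = 4.
  α_2 = 7: Horner steps 1 → 11 → 6, so m(7) = 6.
  α_3 = 8: Horner steps 1 → 12 → 12, so m(8) = 12.
  α_4 = 9: Horner steps 1 → 0 → 7, so m(9) = 7.
  α_5 = 4: Horner steps 1 → 8 → 0, so m(4) = 0.
  α_6 = 5: Horner steps 1 → 9 → 0, so m(5) = 0.
Codeword c = [4, 6, 12, 7, 0, 0] ∈ F_13^6.


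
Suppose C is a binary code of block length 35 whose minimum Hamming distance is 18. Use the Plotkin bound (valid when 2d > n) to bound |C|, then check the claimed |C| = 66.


Plotkin bound M ≤ 36; given |C| = 66 > bound (violated).

Check applicability: 2d = 36, n = 35.
2d − n = 1 > 0, so Plotkin applies.
Compute d/(2d−n) = 18/1 ≈ 18.0000.
⌊d/(2d−n)⌋ = 18.
Plotkin bound: M ≤ 2·18 = 36.
Given |C| = 66, check: VIOLATED.
This |C| is above the Plotkin bound, so no binary code with n = 35, d = 18 and 66 codewords exists.


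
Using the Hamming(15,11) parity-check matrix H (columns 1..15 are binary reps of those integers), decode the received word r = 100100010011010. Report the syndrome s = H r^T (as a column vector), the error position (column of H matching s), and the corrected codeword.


s = (0, 1, 0, 0)^T, error position = 4, corrected codeword c = 100000010011010

Compute s = H r^T mod 2 one row at a time:
  s_1 = 1 + 0 + 0 + 1 + 1 + 0 + 1 + 0 = 4 ≡ 0 (mod 2).
  s_2 = 1 + 0 + 0 + 0 + 1 + 0 + 1 + 0 = 3 ≡ 1 (mod 2).
  s_3 = 0 + 0 + 0 + 0 + 0 + 1 + 1 + 0 = 2 ≡ 0 (mod 2).
  s_4 = 1 + 0 + 0 + 0 + 0 + 1 + 0 + 0 = 2 ≡ 0 (mod 2).
s = (0, 1, 0, 0)^T — this equals column 4 of H (binary 0100), so error is at position 4.
Correct: flip bit 4 of r = 100100010011010 to get c = 100000010011010.


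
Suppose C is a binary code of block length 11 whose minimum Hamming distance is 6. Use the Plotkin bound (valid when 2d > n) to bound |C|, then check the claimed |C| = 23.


Plotkin bound M ≤ 12; given |C| = 23 > bound (violated).

Check applicability: 2d = 12, n = 11.
2d − n = 1 > 0, so Plotkin applies.
Compute d/(2d−n) = 6/1 ≈ 6.0000.
⌊d/(2d−n)⌋ = 6.
Plotkin bound: M ≤ 2·6 = 12.
Given |C| = 23, check: VIOLATED.
This |C| is above the Plotkin bound, so no binary code with n = 11, d = 6 and 23 codewords exists.


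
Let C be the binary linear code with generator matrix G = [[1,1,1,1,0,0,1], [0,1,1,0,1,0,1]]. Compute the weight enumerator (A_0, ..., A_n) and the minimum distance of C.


Weight distribution: A_0 = 1, A_3 = 1, A_4 = 1, A_5 = 1. Minimum distance d = 3.

Enumerate all 2^2 = 4 messages m ∈ F_2^2.
For each, compute codeword c = mG in F_2^7, then tally its weight.
  m = 00 → c = 0000000, weight = 0.
  m = 10 → c = 1111001, weight = 5.
  m = 01 → c = 0110101, weight = 4.
  m = 11 → c = 1001100, weight = 3.
Tally weights:
  weight 0: 1 codewords.
  weight 3: 1 codewords.
  weight 4: 1 codewords.
  weight 5: 1 codewords.
Minimum distance d = smallest w > 0 with A_w > 0 = 3.
Sanity: Σ A_w = 4 = 2^2 = 4 ✓.


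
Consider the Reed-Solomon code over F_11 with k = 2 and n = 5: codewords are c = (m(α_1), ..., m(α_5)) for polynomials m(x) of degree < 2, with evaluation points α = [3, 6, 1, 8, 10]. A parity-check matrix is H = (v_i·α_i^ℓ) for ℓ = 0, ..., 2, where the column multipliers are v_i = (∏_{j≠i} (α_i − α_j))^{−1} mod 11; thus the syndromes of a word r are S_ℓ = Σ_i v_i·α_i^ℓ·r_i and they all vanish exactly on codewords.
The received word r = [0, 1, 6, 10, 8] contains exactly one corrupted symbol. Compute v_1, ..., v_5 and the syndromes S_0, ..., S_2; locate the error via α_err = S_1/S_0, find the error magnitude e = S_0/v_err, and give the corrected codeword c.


S = (4, 1, 3), error at position 1, error magnitude e = 7, c = [4, 1, 6, 10, 8].

Step 1: column multipliers v_i = (∏_{j≠i}(α_i − α_j))^{−1} mod 11.
  i = 1 (α = 3): (3−6)(3−1)(3−8)(3−10) = (−3)·2·(−5)·(−7) = −210 ≡ 10, so v_1 = 10^{−1} = 10 (mod 11).
  i = 2 (α = 6): (6−3)(6−1)(6−8)(6−10) = 3·5·(−2)·(−4) = 120 ≡ 10, so v_2 = 10^{−1} = 10 (mod 11).
  i = 3 (α = 1): (1−3)(1−6)(1−8)(1−10) = (−2)·(−5)·(−7)·(−9) = 630 ≡ 3, so v_3 = 3^{−1} = 4 (mod 11).
  i = 4 (α = 8): (8−3)(8−6)(8−1)(8−10) = 5·2·7·(−2) = −140 ≡ 3, so v_4 = 3^{−1} = 4 (mod 11).
  i = 5 (α = 10): (10−3)(10−6)(10−1)(10−8) = 7·4·9·2 = 504 ≡ 9, so v_5 = 9^{−1} = 5 (mod 11).
  v = [10, 10, 4, 4, 5].
Step 2: syndromes of r = [0, 1, 6, 10, 8] (all sums mod 11).
  S_0 = Σ v_i r_i = 10·0 + 10·1 + 4·6 + 4·10 + 5·8 = 114 ≡ 4.
  S_1 = Σ v_i α_i r_i = 10·3·0 + 10·6·1 + 4·1·6 + 4·8·10 + 5·10·8 = 804 ≡ 1.
  α_i^2 mod 11 = [9, 3, 1, 9, 1].
  S_2 = Σ v_i α_i^2 r_i = 10·9·0 + 10·3·1 + 4·1·6 + 4·9·10 + 5·1·8 = 454 ≡ 3.
  S = (4, 1, 3) ≠ 0, so r is not a codeword (an error is present).
Step 3: locate the error. For a single error e at position i, S_ℓ = v_i·e·α_i^ℓ, so α_err = S_1/S_0.
  S_0^{−1} = 4^{−1} = 3 (mod 11), so α_err = 1·3 = 3 ≡ 3 = α_1. Error position i = 1.
  Consistency check: S_2/S_1 = 3·1 = 3 ≡ 3 = α_err ✓ (single-error assumption holds).
Step 4: error magnitude e = S_0/v_1 = S_0·∏_{j≠1}(α_1 − α_j) = 4·10 = 40 ≡ 7 (mod 11).
Step 5: correct position 1: c_1 = r_1 − e = 0 − 7 ≡ 4 (mod 11). Hence c = [4, 1, 6, 10, 8].
  Check: interpolating c through the α_i gives m(x) = 7 + 10·x (degree < 2) with m(α_i) = c_i for every i, so c is indeed a codeword.


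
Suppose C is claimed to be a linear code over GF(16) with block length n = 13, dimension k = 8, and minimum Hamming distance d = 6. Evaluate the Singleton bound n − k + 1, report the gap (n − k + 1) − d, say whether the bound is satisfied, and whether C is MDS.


Singleton RHS = n − k + 1 = 6, slack = 0, bound satisfied, MDS.

Singleton bound: d ≤ n − k + 1.
Here n = 13, k = 8, so n − k + 1 = 6.
Given d = 6, check d ≤ 6: YES.
Slack = (n − k + 1) − d = 0.
The code is MDS (slack = 0).
Description: the claimed parameters are [13, 8, 6]_16; such a code would be MDS (meets Singleton bound).


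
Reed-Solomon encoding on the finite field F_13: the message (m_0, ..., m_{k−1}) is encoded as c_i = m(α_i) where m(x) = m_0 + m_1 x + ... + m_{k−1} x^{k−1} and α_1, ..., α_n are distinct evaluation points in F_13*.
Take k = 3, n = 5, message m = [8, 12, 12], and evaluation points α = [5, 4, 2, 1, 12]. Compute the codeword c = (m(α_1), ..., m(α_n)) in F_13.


c = [4, 1, 2, 6, 8]

Message polynomial: m(x) = 8 + 12·x + 12·x^2 (mod 13).
For each evaluation point α_i, compute m(α_i) mod 13:
  α_1 = 5: Horner steps 12 → 7 → 4, so m(5) = 4.
  α_2 = 4: Horner steps 12 → 8 → 1, so m(4) = 1.
  α_3 = 2: Horner steps 12 → 10 → 2, so m(2) = 2.
  α_4 = 1: Horner steps 12 → 11 → 6, so m(1) = 6.
  α_5 = 12: Horner steps 12 → 0 → 8, so m(12) = 8.
Codeword c = [4, 1, 2, 6, 8] ∈ F_13^5.


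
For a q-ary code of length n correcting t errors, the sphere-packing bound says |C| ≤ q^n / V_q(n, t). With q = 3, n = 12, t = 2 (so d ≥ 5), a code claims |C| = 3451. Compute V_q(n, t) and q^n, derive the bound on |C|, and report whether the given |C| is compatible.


V_q(n, t) = 289, q^n = 531441, Hamming bound = 1838, |C| = 3451 > bound (violated).

Step 1: Compute V_q(n, t) = Σ_{j=0}^2 C(n, j) (q−1)^j.
  j = 0: C(12,0)·(2)^0 = 1·1 = 1.
  j = 1: C(12,1)·(2)^1 = 12·2 = 24.
  j = 2: C(12,2)·(2)^2 = 66·4 = 264.
  V_q(n, t) = 1 + 24 + 264 = 289.
Step 2: q^n = 3^12 = 531441.
Step 3: Hamming bound ⌊q^n / V_q(n,t)⌋ = ⌊531441/289⌋ = 1838.
Step 4: Compare |C| = 3451 to 1838: violated.
The claimed |C| lies above the Hamming bound, so no 3-ary code of length 12 with d ≥ 5 can have 3451 codewords.
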